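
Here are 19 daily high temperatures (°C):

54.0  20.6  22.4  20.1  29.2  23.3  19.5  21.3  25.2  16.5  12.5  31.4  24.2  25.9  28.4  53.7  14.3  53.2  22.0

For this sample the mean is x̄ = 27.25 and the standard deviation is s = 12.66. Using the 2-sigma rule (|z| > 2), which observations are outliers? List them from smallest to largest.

53.2, 53.7, 54.0

Cutoffs at x̄ ± 2s: 27.25 ± 2·12.66 = [1.93, 52.57].
53.2: z = 2.05, |z| > 2 → outlier.
53.7: z = 2.09, |z| > 2 → outlier.
54.0: z = 2.11, |z| > 2 → outlier.
Every other value lies within [1.93, 52.57].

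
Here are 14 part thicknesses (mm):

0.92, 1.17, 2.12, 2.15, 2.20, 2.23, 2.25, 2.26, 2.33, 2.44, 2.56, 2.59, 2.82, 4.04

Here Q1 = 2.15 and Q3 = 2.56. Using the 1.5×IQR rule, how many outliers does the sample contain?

IQR = 0.41; fences at 2.15 − 0.615 = 1.535 and 2.56 + 0.615 = 3.175.
Outside the cutoffs: 0.92, 1.17, 4.04.

3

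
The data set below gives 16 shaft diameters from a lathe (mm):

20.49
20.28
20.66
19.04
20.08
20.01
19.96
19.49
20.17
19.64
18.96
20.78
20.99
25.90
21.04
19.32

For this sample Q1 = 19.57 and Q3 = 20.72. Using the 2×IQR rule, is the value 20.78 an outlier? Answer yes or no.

IQR = Q3 − Q1 = 20.72 − 19.57 = 1.15.
Lower fence = Q1 − 2·IQR = 19.57 − 2.30 = 17.27.
Upper fence = Q3 + 2·IQR = 20.72 + 2.30 = 23.02.
20.78 lies within [17.27, 23.02].

no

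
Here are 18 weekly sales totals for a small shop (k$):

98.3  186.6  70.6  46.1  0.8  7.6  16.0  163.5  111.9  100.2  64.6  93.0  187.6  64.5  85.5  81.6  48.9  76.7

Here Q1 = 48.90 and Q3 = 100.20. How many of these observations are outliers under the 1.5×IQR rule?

2

IQR = 51.30; fences at 48.90 − 76.95 = -28.05 and 100.20 + 76.95 = 177.15.
Outside the cutoffs: 186.6, 187.6.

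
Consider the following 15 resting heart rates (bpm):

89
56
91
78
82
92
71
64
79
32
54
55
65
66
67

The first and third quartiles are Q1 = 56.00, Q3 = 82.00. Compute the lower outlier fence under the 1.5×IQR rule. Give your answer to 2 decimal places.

17.00

IQR = Q3 − Q1 = 82.00 − 56.00 = 26.00.
Lower fence = Q1 − 1.5·IQR = 56.00 − 39.00 = 17.00.
Upper fence = Q3 + 1.5·IQR = 82.00 + 39.00 = 121.00.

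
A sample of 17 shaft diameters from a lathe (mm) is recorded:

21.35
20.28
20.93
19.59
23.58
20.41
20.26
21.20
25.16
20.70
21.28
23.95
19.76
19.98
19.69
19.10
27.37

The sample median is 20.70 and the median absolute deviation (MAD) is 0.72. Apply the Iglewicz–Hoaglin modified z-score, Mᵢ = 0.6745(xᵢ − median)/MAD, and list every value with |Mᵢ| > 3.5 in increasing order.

|Mᵢ| > 3.5 ⇔ |xᵢ − 20.70| > 3.5·0.72/0.6745 = 3.74.
So outliers lie outside [16.96, 24.44].
25.16: M = 4.18 → outlier.
27.37: M = 6.25 → outlier.

25.16, 27.37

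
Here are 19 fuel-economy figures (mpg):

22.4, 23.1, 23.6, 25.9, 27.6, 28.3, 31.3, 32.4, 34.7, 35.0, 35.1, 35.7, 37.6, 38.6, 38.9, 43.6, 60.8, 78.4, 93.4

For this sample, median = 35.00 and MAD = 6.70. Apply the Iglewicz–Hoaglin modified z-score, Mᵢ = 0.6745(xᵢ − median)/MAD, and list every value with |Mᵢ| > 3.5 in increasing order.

78.4, 93.4

|Mᵢ| > 3.5 ⇔ |xᵢ − 35.00| > 3.5·6.70/0.6745 = 34.77.
So outliers lie outside [0.23, 69.77].
78.4: M = 4.37 → outlier.
93.4: M = 5.88 → outlier.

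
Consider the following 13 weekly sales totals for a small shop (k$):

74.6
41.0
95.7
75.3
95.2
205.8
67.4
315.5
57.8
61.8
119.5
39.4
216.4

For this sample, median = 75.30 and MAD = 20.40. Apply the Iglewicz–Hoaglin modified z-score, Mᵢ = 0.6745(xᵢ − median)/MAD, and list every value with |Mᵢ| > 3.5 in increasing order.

205.8, 216.4, 315.5

|Mᵢ| > 3.5 ⇔ |xᵢ − 75.30| > 3.5·20.40/0.6745 = 105.86.
So outliers lie outside [-30.56, 181.16].
205.8: M = 4.31 → outlier.
216.4: M = 4.67 → outlier.
315.5: M = 7.94 → outlier.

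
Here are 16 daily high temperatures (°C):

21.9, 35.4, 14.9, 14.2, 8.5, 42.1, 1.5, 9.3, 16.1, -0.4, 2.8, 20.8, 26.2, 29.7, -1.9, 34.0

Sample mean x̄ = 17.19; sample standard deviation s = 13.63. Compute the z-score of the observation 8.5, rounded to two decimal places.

z = (8.5 − 17.19) / 13.63 = -0.64.

-0.64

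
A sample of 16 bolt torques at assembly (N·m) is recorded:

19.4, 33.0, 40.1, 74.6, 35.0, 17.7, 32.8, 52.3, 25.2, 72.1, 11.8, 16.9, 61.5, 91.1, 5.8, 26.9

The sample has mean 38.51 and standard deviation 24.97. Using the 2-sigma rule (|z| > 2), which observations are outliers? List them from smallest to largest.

Cutoffs at x̄ ± 2s: 38.51 ± 2·24.97 = [-11.43, 88.45].
91.1: z = 2.11, |z| > 2 → outlier.
Every other value lies within [-11.43, 88.45].

91.1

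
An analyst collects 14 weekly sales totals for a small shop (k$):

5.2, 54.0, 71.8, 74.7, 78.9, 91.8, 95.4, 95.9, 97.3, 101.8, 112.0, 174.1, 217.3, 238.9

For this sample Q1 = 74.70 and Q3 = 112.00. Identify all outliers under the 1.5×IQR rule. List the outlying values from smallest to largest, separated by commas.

5.2, 174.1, 217.3, 238.9

IQR = Q3 − Q1 = 112.00 − 74.70 = 37.30.
Lower fence = Q1 − 1.5·IQR = 74.70 − 55.95 = 18.75.
Upper fence = Q3 + 1.5·IQR = 112.00 + 55.95 = 167.95.
5.2 < 18.75 → outlier.
174.1 > 167.95 → outlier.
217.3 > 167.95 → outlier.
238.9 > 167.95 → outlier.
All remaining values lie within [18.75, 167.95].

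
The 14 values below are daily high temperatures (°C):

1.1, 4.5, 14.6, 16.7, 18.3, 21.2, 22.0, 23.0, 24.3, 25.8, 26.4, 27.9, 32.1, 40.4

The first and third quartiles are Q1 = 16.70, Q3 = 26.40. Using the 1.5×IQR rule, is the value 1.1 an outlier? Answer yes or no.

IQR = Q3 − Q1 = 26.40 − 16.70 = 9.70.
Lower fence = Q1 − 1.5·IQR = 16.70 − 14.55 = 2.15.
Upper fence = Q3 + 1.5·IQR = 26.40 + 14.55 = 40.95.
1.1 lies below the lower fence.

yes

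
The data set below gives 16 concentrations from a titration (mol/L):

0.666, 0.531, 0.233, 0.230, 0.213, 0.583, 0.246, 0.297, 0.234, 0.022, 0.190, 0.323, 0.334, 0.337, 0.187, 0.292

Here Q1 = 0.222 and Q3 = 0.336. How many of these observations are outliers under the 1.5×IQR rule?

IQR = 0.114; fences at 0.222 − 0.171 = 0.051 and 0.336 + 0.171 = 0.507.
Outside the cutoffs: 0.022, 0.531, 0.583, 0.666.

4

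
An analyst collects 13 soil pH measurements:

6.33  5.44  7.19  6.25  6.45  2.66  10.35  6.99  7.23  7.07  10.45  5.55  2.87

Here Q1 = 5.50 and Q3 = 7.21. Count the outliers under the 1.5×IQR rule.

4

IQR = 1.71; fences at 5.50 − 2.565 = 2.935 and 7.21 + 2.565 = 9.775.
Outside the cutoffs: 2.66, 2.87, 10.35, 10.45.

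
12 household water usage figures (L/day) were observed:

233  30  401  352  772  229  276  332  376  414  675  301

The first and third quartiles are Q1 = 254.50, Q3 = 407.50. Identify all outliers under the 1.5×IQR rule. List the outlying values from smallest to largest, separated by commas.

675, 772

IQR = Q3 − Q1 = 407.50 − 254.50 = 153.00.
Lower fence = Q1 − 1.5·IQR = 254.50 − 229.50 = 25.00.
Upper fence = Q3 + 1.5·IQR = 407.50 + 229.50 = 637.00.
675 > 637.00 → outlier.
772 > 637.00 → outlier.
All remaining values lie within [25.00, 637.00].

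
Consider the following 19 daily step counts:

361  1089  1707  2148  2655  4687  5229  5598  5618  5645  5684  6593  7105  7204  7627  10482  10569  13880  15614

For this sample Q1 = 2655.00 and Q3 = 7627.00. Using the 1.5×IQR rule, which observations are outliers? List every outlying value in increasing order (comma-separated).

IQR = Q3 − Q1 = 7627.00 − 2655.00 = 4972.00.
Lower fence = Q1 − 1.5·IQR = 2655.00 − 7458.00 = -4803.00.
Upper fence = Q3 + 1.5·IQR = 7627.00 + 7458.00 = 15085.00.
15614 > 15085.00 → outlier.
All remaining values lie within [-4803.00, 15085.00].

15614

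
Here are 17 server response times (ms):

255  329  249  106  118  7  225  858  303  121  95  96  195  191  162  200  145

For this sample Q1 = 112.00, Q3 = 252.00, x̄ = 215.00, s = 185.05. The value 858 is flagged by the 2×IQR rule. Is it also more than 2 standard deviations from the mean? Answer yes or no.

z = (858 − 215.00) / 185.05 = 3.47.
|z| = 3.47 > 2.

yes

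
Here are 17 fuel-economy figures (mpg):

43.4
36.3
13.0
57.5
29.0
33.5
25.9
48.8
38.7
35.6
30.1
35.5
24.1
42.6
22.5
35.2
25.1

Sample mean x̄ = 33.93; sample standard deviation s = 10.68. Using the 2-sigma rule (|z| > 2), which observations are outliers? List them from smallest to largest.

57.5

Cutoffs at x̄ ± 2s: 33.93 ± 2·10.68 = [12.57, 55.29].
57.5: z = 2.21, |z| > 2 → outlier.
Every other value lies within [12.57, 55.29].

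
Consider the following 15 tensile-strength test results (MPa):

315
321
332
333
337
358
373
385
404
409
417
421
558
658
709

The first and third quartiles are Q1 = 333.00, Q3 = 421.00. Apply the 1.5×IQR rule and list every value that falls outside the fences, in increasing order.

558, 658, 709

IQR = Q3 − Q1 = 421.00 − 333.00 = 88.00.
Lower fence = Q1 − 1.5·IQR = 333.00 − 132.00 = 201.00.
Upper fence = Q3 + 1.5·IQR = 421.00 + 132.00 = 553.00.
558 > 553.00 → outlier.
658 > 553.00 → outlier.
709 > 553.00 → outlier.
All remaining values lie within [201.00, 553.00].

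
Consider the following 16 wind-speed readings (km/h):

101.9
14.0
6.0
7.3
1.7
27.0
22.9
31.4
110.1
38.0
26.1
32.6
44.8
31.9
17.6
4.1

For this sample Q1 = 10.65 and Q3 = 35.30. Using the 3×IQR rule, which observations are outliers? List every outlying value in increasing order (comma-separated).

IQR = Q3 − Q1 = 35.30 − 10.65 = 24.65.
Lower fence = Q1 − 3·IQR = 10.65 − 73.95 = -63.30.
Upper fence = Q3 + 3·IQR = 35.30 + 73.95 = 109.25.
110.1 > 109.25 → outlier.
All remaining values lie within [-63.30, 109.25].

110.1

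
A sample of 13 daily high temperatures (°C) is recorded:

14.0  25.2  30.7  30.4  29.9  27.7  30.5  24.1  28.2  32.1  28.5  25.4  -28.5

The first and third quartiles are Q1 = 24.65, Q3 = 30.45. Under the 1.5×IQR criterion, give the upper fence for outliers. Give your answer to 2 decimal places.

IQR = Q3 − Q1 = 30.45 − 24.65 = 5.80.
Lower fence = Q1 − 1.5·IQR = 24.65 − 8.70 = 15.95.
Upper fence = Q3 + 1.5·IQR = 30.45 + 8.70 = 39.15.

39.15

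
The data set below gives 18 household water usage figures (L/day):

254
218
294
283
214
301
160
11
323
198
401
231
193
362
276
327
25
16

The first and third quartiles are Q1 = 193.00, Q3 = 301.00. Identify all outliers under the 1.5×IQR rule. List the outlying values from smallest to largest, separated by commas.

IQR = Q3 − Q1 = 301.00 − 193.00 = 108.00.
Lower fence = Q1 − 1.5·IQR = 193.00 − 162.00 = 31.00.
Upper fence = Q3 + 1.5·IQR = 301.00 + 162.00 = 463.00.
11 < 31.00 → outlier.
16 < 31.00 → outlier.
25 < 31.00 → outlier.
All remaining values lie within [31.00, 463.00].

11, 16, 25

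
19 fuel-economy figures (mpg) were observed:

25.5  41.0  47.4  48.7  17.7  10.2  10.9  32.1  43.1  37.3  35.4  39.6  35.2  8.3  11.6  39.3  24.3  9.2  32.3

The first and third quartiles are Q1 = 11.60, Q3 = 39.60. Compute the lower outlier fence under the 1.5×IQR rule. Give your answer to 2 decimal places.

-30.40

IQR = Q3 − Q1 = 39.60 − 11.60 = 28.00.
Lower fence = Q1 − 1.5·IQR = 11.60 − 42.00 = -30.40.
Upper fence = Q3 + 1.5·IQR = 39.60 + 42.00 = 81.60.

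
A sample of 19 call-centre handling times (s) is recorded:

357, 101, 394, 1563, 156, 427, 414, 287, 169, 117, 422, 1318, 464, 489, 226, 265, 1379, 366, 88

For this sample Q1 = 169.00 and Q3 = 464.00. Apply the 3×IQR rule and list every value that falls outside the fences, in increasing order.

IQR = Q3 − Q1 = 464.00 − 169.00 = 295.00.
Lower fence = Q1 − 3·IQR = 169.00 − 885.00 = -716.00.
Upper fence = Q3 + 3·IQR = 464.00 + 885.00 = 1349.00.
1379 > 1349.00 → outlier.
1563 > 1349.00 → outlier.
All remaining values lie within [-716.00, 1349.00].

1379, 1563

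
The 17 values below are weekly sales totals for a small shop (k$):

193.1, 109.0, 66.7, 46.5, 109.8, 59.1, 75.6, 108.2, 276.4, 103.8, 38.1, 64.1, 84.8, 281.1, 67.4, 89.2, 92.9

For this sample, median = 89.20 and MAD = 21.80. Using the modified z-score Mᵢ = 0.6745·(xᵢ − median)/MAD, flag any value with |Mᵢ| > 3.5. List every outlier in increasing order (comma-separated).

|Mᵢ| > 3.5 ⇔ |xᵢ − 89.20| > 3.5·21.80/0.6745 = 113.12.
So outliers lie outside [-23.92, 202.32].
276.4: M = 5.79 → outlier.
281.1: M = 5.94 → outlier.

276.4, 281.1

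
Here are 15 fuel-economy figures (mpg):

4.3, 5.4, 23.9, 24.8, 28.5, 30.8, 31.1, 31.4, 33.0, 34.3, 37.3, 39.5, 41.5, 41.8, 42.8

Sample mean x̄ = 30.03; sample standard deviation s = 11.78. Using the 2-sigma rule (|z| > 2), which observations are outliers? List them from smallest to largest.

4.3, 5.4

Cutoffs at x̄ ± 2s: 30.03 ± 2·11.78 = [6.47, 53.59].
4.3: z = -2.18, |z| > 2 → outlier.
5.4: z = -2.09, |z| > 2 → outlier.
Every other value lies within [6.47, 53.59].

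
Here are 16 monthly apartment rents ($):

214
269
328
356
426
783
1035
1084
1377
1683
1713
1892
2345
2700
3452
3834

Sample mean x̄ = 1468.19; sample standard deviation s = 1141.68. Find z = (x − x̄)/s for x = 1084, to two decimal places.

-0.34

z = (1084 − 1468.19) / 1141.68 = -0.34.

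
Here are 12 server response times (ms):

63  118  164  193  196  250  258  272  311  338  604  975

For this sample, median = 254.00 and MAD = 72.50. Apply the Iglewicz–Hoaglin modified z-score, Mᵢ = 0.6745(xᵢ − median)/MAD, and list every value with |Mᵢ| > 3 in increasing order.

|Mᵢ| > 3 ⇔ |xᵢ − 254.00| > 3·72.50/0.6745 = 322.46.
So outliers lie outside [-68.46, 576.46].
604: M = 3.26 → outlier.
975: M = 6.71 → outlier.

604, 975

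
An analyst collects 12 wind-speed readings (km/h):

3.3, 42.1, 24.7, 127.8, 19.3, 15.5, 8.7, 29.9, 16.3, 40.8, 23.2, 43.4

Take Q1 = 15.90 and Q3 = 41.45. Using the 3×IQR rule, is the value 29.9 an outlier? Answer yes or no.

no

IQR = Q3 − Q1 = 41.45 − 15.90 = 25.55.
Lower fence = Q1 − 3·IQR = 15.90 − 76.65 = -60.75.
Upper fence = Q3 + 3·IQR = 41.45 + 76.65 = 118.10.
29.9 lies within [-60.75, 118.10].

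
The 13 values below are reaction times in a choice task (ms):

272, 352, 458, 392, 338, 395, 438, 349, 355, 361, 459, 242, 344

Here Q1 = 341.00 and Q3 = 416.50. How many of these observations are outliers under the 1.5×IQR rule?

IQR = 75.50; fences at 341.00 − 113.25 = 227.75 and 416.50 + 113.25 = 529.75.
Every value lies within the cutoffs.

0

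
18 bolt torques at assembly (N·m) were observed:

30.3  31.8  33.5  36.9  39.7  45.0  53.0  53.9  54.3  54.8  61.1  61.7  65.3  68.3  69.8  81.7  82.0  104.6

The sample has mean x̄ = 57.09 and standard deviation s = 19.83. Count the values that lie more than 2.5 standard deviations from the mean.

0

Cutoffs: x̄ ± 2.5s = [7.515, 106.665].
Every value lies within the cutoffs.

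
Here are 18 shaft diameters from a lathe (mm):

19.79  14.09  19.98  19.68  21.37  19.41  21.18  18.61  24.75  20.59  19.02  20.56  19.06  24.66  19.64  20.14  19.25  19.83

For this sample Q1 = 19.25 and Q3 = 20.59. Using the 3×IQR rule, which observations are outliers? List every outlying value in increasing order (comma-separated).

IQR = Q3 − Q1 = 20.59 − 19.25 = 1.34.
Lower fence = Q1 − 3·IQR = 19.25 − 4.02 = 15.23.
Upper fence = Q3 + 3·IQR = 20.59 + 4.02 = 24.61.
14.09 < 15.23 → outlier.
24.66 > 24.61 → outlier.
24.75 > 24.61 → outlier.
All remaining values lie within [15.23, 24.61].

14.09, 24.66, 24.75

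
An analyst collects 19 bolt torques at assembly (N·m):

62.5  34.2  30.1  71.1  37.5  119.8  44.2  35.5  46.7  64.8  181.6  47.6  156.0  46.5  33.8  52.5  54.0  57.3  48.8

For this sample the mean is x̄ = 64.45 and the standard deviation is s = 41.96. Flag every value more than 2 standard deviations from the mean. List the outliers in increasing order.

Cutoffs at x̄ ± 2s: 64.45 ± 2·41.96 = [-19.47, 148.37].
156.0: z = 2.18, |z| > 2 → outlier.
181.6: z = 2.79, |z| > 2 → outlier.
Every other value lies within [-19.47, 148.37].

156.0, 181.6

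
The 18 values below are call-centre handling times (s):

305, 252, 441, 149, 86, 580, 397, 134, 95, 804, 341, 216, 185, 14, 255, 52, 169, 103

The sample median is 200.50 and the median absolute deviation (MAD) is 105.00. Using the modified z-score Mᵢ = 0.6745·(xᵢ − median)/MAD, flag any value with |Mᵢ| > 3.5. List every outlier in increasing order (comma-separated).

|Mᵢ| > 3.5 ⇔ |xᵢ − 200.50| > 3.5·105.00/0.6745 = 544.85.
So outliers lie outside [-344.35, 745.35].
804: M = 3.88 → outlier.

804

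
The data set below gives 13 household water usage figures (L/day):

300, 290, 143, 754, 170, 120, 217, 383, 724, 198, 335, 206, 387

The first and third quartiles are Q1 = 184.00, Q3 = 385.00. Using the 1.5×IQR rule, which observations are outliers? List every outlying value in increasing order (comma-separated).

724, 754

IQR = Q3 − Q1 = 385.00 − 184.00 = 201.00.
Lower fence = Q1 − 1.5·IQR = 184.00 − 301.50 = -117.50.
Upper fence = Q3 + 1.5·IQR = 385.00 + 301.50 = 686.50.
724 > 686.50 → outlier.
754 > 686.50 → outlier.
All remaining values lie within [-117.50, 686.50].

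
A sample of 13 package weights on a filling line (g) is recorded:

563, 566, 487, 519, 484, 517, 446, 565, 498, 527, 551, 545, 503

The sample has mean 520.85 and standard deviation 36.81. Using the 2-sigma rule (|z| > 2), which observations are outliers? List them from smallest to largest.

Cutoffs at x̄ ± 2s: 520.85 ± 2·36.81 = [447.23, 594.47].
446: z = -2.03, |z| > 2 → outlier.
Every other value lies within [447.23, 594.47].

446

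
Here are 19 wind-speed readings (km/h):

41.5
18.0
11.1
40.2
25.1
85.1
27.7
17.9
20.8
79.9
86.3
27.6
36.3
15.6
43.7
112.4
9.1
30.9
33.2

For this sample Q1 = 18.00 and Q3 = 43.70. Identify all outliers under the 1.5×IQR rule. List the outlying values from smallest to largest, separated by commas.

IQR = Q3 − Q1 = 43.70 − 18.00 = 25.70.
Lower fence = Q1 − 1.5·IQR = 18.00 − 38.55 = -20.55.
Upper fence = Q3 + 1.5·IQR = 43.70 + 38.55 = 82.25.
85.1 > 82.25 → outlier.
86.3 > 82.25 → outlier.
112.4 > 82.25 → outlier.
All remaining values lie within [-20.55, 82.25].

85.1, 86.3, 112.4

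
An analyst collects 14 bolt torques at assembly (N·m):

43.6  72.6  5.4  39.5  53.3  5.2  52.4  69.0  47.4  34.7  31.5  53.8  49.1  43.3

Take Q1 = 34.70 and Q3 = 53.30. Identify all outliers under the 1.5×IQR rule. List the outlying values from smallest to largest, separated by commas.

5.2, 5.4

IQR = Q3 − Q1 = 53.30 − 34.70 = 18.60.
Lower fence = Q1 − 1.5·IQR = 34.70 − 27.90 = 6.80.
Upper fence = Q3 + 1.5·IQR = 53.30 + 27.90 = 81.20.
5.2 < 6.80 → outlier.
5.4 < 6.80 → outlier.
All remaining values lie within [6.80, 81.20].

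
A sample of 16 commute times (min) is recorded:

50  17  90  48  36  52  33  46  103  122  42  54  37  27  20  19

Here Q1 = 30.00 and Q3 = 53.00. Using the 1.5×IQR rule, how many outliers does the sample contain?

3

IQR = 23.00; fences at 30.00 − 34.50 = -4.50 and 53.00 + 34.50 = 87.50.
Outside the cutoffs: 90, 103, 122.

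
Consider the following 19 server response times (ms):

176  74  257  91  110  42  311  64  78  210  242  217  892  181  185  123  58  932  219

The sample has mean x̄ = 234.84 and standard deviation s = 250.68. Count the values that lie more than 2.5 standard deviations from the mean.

2

Cutoffs: x̄ ± 2.5s = [-391.86, 861.54].
Outside the cutoffs: 892, 932.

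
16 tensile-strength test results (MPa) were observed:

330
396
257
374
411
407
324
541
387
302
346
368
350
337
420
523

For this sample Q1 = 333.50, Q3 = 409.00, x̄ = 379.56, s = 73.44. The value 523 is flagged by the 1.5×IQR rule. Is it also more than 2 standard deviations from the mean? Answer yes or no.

no

z = (523 − 379.56) / 73.44 = 1.95.
|z| = 1.95 ≤ 2.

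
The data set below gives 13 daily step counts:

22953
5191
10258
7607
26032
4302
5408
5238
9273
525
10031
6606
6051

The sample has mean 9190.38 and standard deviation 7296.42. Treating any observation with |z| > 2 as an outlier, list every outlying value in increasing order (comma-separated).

26032

Cutoffs at x̄ ± 2s: 9190.38 ± 2·7296.42 = [-5402.46, 23783.22].
26032: z = 2.31, |z| > 2 → outlier.
Every other value lies within [-5402.46, 23783.22].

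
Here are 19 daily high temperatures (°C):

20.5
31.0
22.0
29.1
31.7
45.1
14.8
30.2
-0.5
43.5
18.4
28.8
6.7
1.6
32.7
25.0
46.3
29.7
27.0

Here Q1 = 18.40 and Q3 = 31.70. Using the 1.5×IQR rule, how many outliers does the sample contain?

IQR = 13.30; fences at 18.40 − 19.95 = -1.55 and 31.70 + 19.95 = 51.65.
Every value lies within the cutoffs.

0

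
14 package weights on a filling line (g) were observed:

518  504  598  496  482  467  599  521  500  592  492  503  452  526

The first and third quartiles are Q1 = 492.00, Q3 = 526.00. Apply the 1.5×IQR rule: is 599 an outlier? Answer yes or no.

yes

IQR = Q3 − Q1 = 526.00 − 492.00 = 34.00.
Lower fence = Q1 − 1.5·IQR = 492.00 − 51.00 = 441.00.
Upper fence = Q3 + 1.5·IQR = 526.00 + 51.00 = 577.00.
599 lies above the upper fence.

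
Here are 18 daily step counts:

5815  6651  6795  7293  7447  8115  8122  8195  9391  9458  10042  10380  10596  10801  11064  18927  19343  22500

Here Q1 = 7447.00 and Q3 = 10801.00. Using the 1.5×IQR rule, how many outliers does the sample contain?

3

IQR = 3354.00; fences at 7447.00 − 5031.00 = 2416.00 and 10801.00 + 5031.00 = 15832.00.
Outside the cutoffs: 18927, 19343, 22500.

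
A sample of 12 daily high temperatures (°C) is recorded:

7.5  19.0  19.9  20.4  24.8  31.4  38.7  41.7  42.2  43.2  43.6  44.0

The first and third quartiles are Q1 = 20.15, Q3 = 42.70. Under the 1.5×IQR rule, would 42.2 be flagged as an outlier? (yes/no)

IQR = Q3 − Q1 = 42.70 − 20.15 = 22.55.
Lower fence = Q1 − 1.5·IQR = 20.15 − 33.825 = -13.675.
Upper fence = Q3 + 1.5·IQR = 42.70 + 33.825 = 76.525.
42.2 lies within [-13.675, 76.525].

no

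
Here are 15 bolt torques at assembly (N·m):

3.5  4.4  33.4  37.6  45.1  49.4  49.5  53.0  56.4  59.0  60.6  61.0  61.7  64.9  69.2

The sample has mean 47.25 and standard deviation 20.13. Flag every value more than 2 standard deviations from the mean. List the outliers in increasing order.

Cutoffs at x̄ ± 2s: 47.25 ± 2·20.13 = [6.99, 87.51].
3.5: z = -2.17, |z| > 2 → outlier.
4.4: z = -2.13, |z| > 2 → outlier.
Every other value lies within [6.99, 87.51].

3.5, 4.4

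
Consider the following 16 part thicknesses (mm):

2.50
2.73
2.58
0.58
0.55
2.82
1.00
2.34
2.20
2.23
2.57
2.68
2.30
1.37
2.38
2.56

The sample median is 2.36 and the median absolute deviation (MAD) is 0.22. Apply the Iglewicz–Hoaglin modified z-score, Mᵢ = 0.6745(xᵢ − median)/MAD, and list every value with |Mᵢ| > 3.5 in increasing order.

0.55, 0.58, 1.00

|Mᵢ| > 3.5 ⇔ |xᵢ − 2.36| > 3.5·0.22/0.6745 = 1.14.
So outliers lie outside [1.22, 3.50].
0.55: M = -5.55 → outlier.
0.58: M = -5.46 → outlier.
1.00: M = -4.17 → outlier.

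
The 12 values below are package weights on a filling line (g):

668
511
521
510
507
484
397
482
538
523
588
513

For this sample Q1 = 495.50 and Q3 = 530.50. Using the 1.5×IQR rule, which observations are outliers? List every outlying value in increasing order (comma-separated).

397, 588, 668

IQR = Q3 − Q1 = 530.50 − 495.50 = 35.00.
Lower fence = Q1 − 1.5·IQR = 495.50 − 52.50 = 443.00.
Upper fence = Q3 + 1.5·IQR = 530.50 + 52.50 = 583.00.
397 < 443.00 → outlier.
588 > 583.00 → outlier.
668 > 583.00 → outlier.
All remaining values lie within [443.00, 583.00].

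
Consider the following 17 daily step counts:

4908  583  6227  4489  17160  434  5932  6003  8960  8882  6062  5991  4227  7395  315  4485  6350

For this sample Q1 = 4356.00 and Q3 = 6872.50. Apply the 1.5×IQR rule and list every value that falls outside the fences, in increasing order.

315, 434, 17160

IQR = Q3 − Q1 = 6872.50 − 4356.00 = 2516.50.
Lower fence = Q1 − 1.5·IQR = 4356.00 − 3774.75 = 581.25.
Upper fence = Q3 + 1.5·IQR = 6872.50 + 3774.75 = 10647.25.
315 < 581.25 → outlier.
434 < 581.25 → outlier.
17160 > 10647.25 → outlier.
All remaining values lie within [581.25, 10647.25].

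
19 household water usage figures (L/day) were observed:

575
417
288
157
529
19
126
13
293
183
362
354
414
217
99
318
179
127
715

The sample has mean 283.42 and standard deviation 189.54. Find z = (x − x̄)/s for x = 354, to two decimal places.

z = (354 − 283.42) / 189.54 = 0.37.

0.37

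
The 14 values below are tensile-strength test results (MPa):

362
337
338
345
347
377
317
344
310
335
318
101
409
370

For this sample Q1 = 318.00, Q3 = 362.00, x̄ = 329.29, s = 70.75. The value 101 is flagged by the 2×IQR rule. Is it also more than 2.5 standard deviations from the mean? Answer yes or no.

z = (101 − 329.29) / 70.75 = -3.23.
|z| = 3.23 > 2.5.

yes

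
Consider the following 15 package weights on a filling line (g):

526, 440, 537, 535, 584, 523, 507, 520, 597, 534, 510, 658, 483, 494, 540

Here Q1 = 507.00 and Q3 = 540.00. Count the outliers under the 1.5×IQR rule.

IQR = 33.00; fences at 507.00 − 49.50 = 457.50 and 540.00 + 49.50 = 589.50.
Outside the cutoffs: 440, 597, 658.

3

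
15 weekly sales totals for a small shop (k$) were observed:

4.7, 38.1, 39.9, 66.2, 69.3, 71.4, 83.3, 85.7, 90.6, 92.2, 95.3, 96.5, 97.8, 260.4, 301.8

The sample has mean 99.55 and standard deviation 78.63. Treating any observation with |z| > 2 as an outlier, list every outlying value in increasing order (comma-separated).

Cutoffs at x̄ ± 2s: 99.55 ± 2·78.63 = [-57.71, 256.81].
260.4: z = 2.05, |z| > 2 → outlier.
301.8: z = 2.57, |z| > 2 → outlier.
Every other value lies within [-57.71, 256.81].

260.4, 301.8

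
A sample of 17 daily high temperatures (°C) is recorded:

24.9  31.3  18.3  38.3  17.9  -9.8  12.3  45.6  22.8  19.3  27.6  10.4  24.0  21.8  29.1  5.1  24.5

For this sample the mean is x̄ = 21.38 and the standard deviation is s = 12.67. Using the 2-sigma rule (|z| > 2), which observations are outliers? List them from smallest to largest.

Cutoffs at x̄ ± 2s: 21.38 ± 2·12.67 = [-3.96, 46.72].
-9.8: z = -2.46, |z| > 2 → outlier.
Every other value lies within [-3.96, 46.72].

-9.8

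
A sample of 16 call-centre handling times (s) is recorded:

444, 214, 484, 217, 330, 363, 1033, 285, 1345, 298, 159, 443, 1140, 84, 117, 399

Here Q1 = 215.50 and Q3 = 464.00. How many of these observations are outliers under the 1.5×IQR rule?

3

IQR = 248.50; fences at 215.50 − 372.75 = -157.25 and 464.00 + 372.75 = 836.75.
Outside the cutoffs: 1033, 1140, 1345.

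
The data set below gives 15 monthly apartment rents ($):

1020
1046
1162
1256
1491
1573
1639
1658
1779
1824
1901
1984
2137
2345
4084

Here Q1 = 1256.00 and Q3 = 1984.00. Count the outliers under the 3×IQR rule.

0

IQR = 728.00; fences at 1256.00 − 2184.00 = -928.00 and 1984.00 + 2184.00 = 4168.00.
Every value lies within the cutoffs.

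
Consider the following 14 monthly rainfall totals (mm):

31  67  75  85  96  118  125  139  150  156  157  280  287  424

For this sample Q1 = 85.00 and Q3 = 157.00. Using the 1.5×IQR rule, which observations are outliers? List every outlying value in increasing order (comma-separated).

IQR = Q3 − Q1 = 157.00 − 85.00 = 72.00.
Lower fence = Q1 − 1.5·IQR = 85.00 − 108.00 = -23.00.
Upper fence = Q3 + 1.5·IQR = 157.00 + 108.00 = 265.00.
280 > 265.00 → outlier.
287 > 265.00 → outlier.
424 > 265.00 → outlier.
All remaining values lie within [-23.00, 265.00].

280, 287, 424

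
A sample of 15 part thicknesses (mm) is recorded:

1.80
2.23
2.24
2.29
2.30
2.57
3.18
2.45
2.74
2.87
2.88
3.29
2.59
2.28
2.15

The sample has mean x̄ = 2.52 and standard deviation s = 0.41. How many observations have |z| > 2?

0

Cutoffs: x̄ ± 2s = [1.70, 3.34].
Every value lies within the cutoffs.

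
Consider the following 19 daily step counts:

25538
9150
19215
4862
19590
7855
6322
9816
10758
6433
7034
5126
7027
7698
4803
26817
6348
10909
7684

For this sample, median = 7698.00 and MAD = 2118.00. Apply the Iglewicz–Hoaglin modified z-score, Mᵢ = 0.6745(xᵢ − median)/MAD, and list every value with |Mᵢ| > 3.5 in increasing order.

19215, 19590, 25538, 26817

|Mᵢ| > 3.5 ⇔ |xᵢ − 7698.00| > 3.5·2118.00/0.6745 = 10990.36.
So outliers lie outside [-3292.36, 18688.36].
19215: M = 3.67 → outlier.
19590: M = 3.79 → outlier.
25538: M = 5.68 → outlier.
26817: M = 6.09 → outlier.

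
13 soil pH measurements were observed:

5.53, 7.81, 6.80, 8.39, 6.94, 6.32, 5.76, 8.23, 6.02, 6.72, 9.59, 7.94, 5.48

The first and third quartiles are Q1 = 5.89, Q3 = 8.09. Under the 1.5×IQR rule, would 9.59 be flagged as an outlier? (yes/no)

no

IQR = Q3 − Q1 = 8.09 − 5.89 = 2.20.
Lower fence = Q1 − 1.5·IQR = 5.89 − 3.30 = 2.59.
Upper fence = Q3 + 1.5·IQR = 8.09 + 3.30 = 11.39.
9.59 lies within [2.59, 11.39].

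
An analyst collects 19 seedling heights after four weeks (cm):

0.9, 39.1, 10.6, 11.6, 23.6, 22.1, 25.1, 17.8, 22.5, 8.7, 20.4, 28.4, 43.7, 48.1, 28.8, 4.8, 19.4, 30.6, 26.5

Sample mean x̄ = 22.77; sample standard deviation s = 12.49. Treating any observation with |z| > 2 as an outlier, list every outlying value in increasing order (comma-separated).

48.1

Cutoffs at x̄ ± 2s: 22.77 ± 2·12.49 = [-2.21, 47.75].
48.1: z = 2.03, |z| > 2 → outlier.
Every other value lies within [-2.21, 47.75].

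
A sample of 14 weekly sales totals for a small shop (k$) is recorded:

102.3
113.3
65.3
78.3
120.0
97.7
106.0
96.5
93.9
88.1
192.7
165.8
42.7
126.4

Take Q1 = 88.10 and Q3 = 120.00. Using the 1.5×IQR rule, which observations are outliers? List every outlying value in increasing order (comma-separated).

192.7

IQR = Q3 − Q1 = 120.00 − 88.10 = 31.90.
Lower fence = Q1 − 1.5·IQR = 88.10 − 47.85 = 40.25.
Upper fence = Q3 + 1.5·IQR = 120.00 + 47.85 = 167.85.
192.7 > 167.85 → outlier.
All remaining values lie within [40.25, 167.85].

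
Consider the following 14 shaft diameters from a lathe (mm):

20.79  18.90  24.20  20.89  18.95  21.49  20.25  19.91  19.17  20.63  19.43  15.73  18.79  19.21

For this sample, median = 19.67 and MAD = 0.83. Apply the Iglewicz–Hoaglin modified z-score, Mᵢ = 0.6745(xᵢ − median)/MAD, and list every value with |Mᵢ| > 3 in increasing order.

|Mᵢ| > 3 ⇔ |xᵢ − 19.67| > 3·0.83/0.6745 = 3.69.
So outliers lie outside [15.98, 23.36].
15.73: M = -3.20 → outlier.
24.20: M = 3.68 → outlier.

15.73, 24.20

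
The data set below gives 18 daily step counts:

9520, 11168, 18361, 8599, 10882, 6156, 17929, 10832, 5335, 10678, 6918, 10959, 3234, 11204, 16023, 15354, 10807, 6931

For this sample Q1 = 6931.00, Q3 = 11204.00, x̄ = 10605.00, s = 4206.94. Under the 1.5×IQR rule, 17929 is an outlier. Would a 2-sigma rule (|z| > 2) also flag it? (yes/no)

no

z = (17929 − 10605.00) / 4206.94 = 1.74.
|z| = 1.74 ≤ 2.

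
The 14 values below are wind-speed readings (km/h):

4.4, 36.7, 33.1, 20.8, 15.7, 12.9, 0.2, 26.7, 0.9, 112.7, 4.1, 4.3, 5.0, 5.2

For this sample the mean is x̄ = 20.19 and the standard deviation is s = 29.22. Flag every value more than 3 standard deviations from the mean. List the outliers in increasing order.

Cutoffs at x̄ ± 3s: 20.19 ± 3·29.22 = [-67.47, 107.85].
112.7: z = 3.17, |z| > 3 → outlier.
Every other value lies within [-67.47, 107.85].

112.7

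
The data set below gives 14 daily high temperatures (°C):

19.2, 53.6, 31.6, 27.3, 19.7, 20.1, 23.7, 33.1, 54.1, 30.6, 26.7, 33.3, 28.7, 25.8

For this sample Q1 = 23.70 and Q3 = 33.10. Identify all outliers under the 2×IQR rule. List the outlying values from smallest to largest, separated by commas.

IQR = Q3 − Q1 = 33.10 − 23.70 = 9.40.
Lower fence = Q1 − 2·IQR = 23.70 − 18.80 = 4.90.
Upper fence = Q3 + 2·IQR = 33.10 + 18.80 = 51.90.
53.6 > 51.90 → outlier.
54.1 > 51.90 → outlier.
All remaining values lie within [4.90, 51.90].

53.6, 54.1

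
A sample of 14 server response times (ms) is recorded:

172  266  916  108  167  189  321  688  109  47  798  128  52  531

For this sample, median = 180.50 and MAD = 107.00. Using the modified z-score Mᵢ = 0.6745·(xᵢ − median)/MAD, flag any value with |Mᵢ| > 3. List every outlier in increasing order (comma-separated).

|Mᵢ| > 3 ⇔ |xᵢ − 180.50| > 3·107.00/0.6745 = 475.91.
So outliers lie outside [-295.41, 656.41].
688: M = 3.20 → outlier.
798: M = 3.89 → outlier.
916: M = 4.64 → outlier.

688, 798, 916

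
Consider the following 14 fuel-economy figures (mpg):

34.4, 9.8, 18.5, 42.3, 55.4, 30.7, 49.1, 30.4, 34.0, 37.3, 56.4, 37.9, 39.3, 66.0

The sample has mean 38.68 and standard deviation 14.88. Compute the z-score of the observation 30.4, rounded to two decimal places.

z = (30.4 − 38.68) / 14.88 = -0.56.

-0.56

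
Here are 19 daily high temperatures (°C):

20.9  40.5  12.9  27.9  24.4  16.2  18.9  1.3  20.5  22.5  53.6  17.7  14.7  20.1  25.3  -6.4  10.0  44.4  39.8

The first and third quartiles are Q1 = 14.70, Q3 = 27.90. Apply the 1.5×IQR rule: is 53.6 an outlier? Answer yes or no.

yes

IQR = Q3 − Q1 = 27.90 − 14.70 = 13.20.
Lower fence = Q1 − 1.5·IQR = 14.70 − 19.80 = -5.10.
Upper fence = Q3 + 1.5·IQR = 27.90 + 19.80 = 47.70.
53.6 lies above the upper fence.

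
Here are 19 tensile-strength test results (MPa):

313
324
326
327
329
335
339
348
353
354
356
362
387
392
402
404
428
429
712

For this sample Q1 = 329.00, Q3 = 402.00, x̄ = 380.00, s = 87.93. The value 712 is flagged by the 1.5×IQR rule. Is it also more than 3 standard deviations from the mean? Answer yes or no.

z = (712 − 380.00) / 87.93 = 3.78.
|z| = 3.78 > 3.

yes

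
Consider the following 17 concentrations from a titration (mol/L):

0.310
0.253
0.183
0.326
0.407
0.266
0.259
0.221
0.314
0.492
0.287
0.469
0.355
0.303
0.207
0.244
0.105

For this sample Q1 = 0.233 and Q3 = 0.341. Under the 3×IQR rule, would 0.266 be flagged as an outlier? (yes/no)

no

IQR = Q3 − Q1 = 0.341 − 0.233 = 0.108.
Lower fence = Q1 − 3·IQR = 0.233 − 0.324 = -0.091.
Upper fence = Q3 + 3·IQR = 0.341 + 0.324 = 0.665.
0.266 lies within [-0.091, 0.665].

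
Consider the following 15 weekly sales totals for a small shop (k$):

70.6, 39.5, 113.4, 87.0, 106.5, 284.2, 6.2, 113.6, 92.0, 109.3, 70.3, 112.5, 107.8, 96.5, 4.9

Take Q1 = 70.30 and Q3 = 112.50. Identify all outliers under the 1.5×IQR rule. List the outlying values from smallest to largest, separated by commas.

IQR = Q3 − Q1 = 112.50 − 70.30 = 42.20.
Lower fence = Q1 − 1.5·IQR = 70.30 − 63.30 = 7.00.
Upper fence = Q3 + 1.5·IQR = 112.50 + 63.30 = 175.80.
4.9 < 7.00 → outlier.
6.2 < 7.00 → outlier.
284.2 > 175.80 → outlier.
All remaining values lie within [7.00, 175.80].

4.9, 6.2, 284.2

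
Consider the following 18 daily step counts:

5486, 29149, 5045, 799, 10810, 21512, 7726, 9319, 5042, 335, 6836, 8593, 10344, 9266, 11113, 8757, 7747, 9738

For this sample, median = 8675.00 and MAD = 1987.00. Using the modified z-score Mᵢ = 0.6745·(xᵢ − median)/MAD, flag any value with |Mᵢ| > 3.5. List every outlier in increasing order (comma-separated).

|Mᵢ| > 3.5 ⇔ |xᵢ − 8675.00| > 3.5·1987.00/0.6745 = 10310.60.
So outliers lie outside [-1635.60, 18985.60].
21512: M = 4.36 → outlier.
29149: M = 6.95 → outlier.

21512, 29149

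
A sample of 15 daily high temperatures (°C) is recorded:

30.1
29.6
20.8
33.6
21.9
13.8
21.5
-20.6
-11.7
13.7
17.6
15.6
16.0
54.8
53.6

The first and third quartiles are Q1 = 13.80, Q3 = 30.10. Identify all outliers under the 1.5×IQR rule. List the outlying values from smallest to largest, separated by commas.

-20.6, -11.7, 54.8

IQR = Q3 − Q1 = 30.10 − 13.80 = 16.30.
Lower fence = Q1 − 1.5·IQR = 13.80 − 24.45 = -10.65.
Upper fence = Q3 + 1.5·IQR = 30.10 + 24.45 = 54.55.
-20.6 < -10.65 → outlier.
-11.7 < -10.65 → outlier.
54.8 > 54.55 → outlier.
All remaining values lie within [-10.65, 54.55].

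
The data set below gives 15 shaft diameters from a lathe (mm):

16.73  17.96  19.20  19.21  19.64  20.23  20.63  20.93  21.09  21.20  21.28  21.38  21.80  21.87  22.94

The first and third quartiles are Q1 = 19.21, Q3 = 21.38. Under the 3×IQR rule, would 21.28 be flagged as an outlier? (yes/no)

IQR = Q3 − Q1 = 21.38 − 19.21 = 2.17.
Lower fence = Q1 − 3·IQR = 19.21 − 6.51 = 12.70.
Upper fence = Q3 + 3·IQR = 21.38 + 6.51 = 27.89.
21.28 lies within [12.70, 27.89].

no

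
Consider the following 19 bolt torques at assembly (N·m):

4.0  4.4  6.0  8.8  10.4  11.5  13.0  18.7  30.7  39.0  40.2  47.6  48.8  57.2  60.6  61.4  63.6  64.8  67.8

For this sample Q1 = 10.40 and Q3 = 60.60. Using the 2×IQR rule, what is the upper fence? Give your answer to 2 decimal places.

161.00

IQR = Q3 − Q1 = 60.60 − 10.40 = 50.20.
Lower fence = Q1 − 2·IQR = 10.40 − 100.40 = -90.00.
Upper fence = Q3 + 2·IQR = 60.60 + 100.40 = 161.00.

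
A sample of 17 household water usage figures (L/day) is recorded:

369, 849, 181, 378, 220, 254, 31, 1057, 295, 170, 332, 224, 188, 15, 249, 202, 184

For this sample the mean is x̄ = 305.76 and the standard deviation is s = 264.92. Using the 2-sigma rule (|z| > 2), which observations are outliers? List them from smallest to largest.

Cutoffs at x̄ ± 2s: 305.76 ± 2·264.92 = [-224.08, 835.60].
849: z = 2.05, |z| > 2 → outlier.
1057: z = 2.84, |z| > 2 → outlier.
Every other value lies within [-224.08, 835.60].

849, 1057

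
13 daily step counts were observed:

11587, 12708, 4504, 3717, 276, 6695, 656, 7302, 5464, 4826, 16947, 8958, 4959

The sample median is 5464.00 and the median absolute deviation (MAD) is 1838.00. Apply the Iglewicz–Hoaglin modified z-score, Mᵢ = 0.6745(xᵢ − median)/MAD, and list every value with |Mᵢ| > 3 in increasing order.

|Mᵢ| > 3 ⇔ |xᵢ − 5464.00| > 3·1838.00/0.6745 = 8174.94.
So outliers lie outside [-2710.94, 13638.94].
16947: M = 4.21 → outlier.

16947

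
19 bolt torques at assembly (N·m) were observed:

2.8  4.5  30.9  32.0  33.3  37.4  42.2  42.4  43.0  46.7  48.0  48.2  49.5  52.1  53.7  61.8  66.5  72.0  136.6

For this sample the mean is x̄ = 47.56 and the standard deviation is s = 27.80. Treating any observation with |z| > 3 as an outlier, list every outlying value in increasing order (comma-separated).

136.6

Cutoffs at x̄ ± 3s: 47.56 ± 3·27.80 = [-35.84, 130.96].
136.6: z = 3.20, |z| > 3 → outlier.
Every other value lies within [-35.84, 130.96].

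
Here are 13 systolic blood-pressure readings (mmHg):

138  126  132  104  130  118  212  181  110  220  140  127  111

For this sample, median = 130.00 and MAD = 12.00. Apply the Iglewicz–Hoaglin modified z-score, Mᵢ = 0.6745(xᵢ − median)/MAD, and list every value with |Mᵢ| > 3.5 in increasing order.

|Mᵢ| > 3.5 ⇔ |xᵢ − 130.00| > 3.5·12.00/0.6745 = 62.27.
So outliers lie outside [67.73, 192.27].
212: M = 4.61 → outlier.
220: M = 5.06 → outlier.

212, 220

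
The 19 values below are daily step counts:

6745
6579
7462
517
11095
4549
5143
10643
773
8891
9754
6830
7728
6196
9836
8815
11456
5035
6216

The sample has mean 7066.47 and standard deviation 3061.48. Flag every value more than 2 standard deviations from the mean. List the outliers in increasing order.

Cutoffs at x̄ ± 2s: 7066.47 ± 2·3061.48 = [943.51, 13189.43].
517: z = -2.14, |z| > 2 → outlier.
773: z = -2.06, |z| > 2 → outlier.
Every other value lies within [943.51, 13189.43].

517, 773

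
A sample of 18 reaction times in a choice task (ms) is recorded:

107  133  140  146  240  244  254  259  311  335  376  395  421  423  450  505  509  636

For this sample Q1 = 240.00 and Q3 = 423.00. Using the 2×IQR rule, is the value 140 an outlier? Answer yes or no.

no

IQR = Q3 − Q1 = 423.00 − 240.00 = 183.00.
Lower fence = Q1 − 2·IQR = 240.00 − 366.00 = -126.00.
Upper fence = Q3 + 2·IQR = 423.00 + 366.00 = 789.00.
140 lies within [-126.00, 789.00].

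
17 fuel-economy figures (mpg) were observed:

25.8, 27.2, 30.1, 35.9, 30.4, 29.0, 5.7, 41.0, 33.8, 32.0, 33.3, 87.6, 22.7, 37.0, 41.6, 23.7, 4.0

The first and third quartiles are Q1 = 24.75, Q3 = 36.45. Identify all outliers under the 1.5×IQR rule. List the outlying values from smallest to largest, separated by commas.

4.0, 5.7, 87.6

IQR = Q3 − Q1 = 36.45 − 24.75 = 11.70.
Lower fence = Q1 − 1.5·IQR = 24.75 − 17.55 = 7.20.
Upper fence = Q3 + 1.5·IQR = 36.45 + 17.55 = 54.00.
4.0 < 7.20 → outlier.
5.7 < 7.20 → outlier.
87.6 > 54.00 → outlier.
All remaining values lie within [7.20, 54.00].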